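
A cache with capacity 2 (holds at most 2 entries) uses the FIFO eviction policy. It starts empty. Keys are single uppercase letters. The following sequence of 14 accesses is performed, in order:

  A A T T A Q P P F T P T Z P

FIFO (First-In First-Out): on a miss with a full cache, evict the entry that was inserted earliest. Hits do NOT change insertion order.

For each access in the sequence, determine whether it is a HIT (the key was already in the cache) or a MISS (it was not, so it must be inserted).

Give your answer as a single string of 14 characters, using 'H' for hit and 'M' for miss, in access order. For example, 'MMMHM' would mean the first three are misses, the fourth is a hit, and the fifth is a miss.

Answer: MHMHHMMHMMMHMH

Derivation:
FIFO simulation (capacity=2):
  1. access A: MISS. Cache (old->new): [A]
  2. access A: HIT. Cache (old->new): [A]
  3. access T: MISS. Cache (old->new): [A T]
  4. access T: HIT. Cache (old->new): [A T]
  5. access A: HIT. Cache (old->new): [A T]
  6. access Q: MISS, evict A. Cache (old->new): [T Q]
  7. access P: MISS, evict T. Cache (old->new): [Q P]
  8. access P: HIT. Cache (old->new): [Q P]
  9. access F: MISS, evict Q. Cache (old->new): [P F]
  10. access T: MISS, evict P. Cache (old->new): [F T]
  11. access P: MISS, evict F. Cache (old->new): [T P]
  12. access T: HIT. Cache (old->new): [T P]
  13. access Z: MISS, evict T. Cache (old->new): [P Z]
  14. access P: HIT. Cache (old->new): [P Z]
Total: 6 hits, 8 misses, 6 evictions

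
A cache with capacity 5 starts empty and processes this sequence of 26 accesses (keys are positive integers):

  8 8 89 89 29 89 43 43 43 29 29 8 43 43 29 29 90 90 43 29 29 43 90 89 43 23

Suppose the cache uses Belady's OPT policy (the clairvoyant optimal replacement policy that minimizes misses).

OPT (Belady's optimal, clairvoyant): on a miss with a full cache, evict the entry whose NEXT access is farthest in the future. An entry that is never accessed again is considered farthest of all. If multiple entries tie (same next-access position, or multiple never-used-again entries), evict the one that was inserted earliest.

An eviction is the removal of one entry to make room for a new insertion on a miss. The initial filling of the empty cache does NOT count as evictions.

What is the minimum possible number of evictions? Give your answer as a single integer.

Answer: 1

Derivation:
OPT (Belady) simulation (capacity=5):
  1. access 8: MISS. Cache: [8]
  2. access 8: HIT. Next use of 8: step 12. Cache: [8]
  3. access 89: MISS. Cache: [8 89]
  4. access 89: HIT. Next use of 89: step 6. Cache: [8 89]
  5. access 29: MISS. Cache: [8 89 29]
  6. access 89: HIT. Next use of 89: step 24. Cache: [8 89 29]
  7. access 43: MISS. Cache: [8 89 29 43]
  8. access 43: HIT. Next use of 43: step 9. Cache: [8 89 29 43]
  9. access 43: HIT. Next use of 43: step 13. Cache: [8 89 29 43]
  10. access 29: HIT. Next use of 29: step 11. Cache: [8 89 29 43]
  11. access 29: HIT. Next use of 29: step 15. Cache: [8 89 29 43]
  12. access 8: HIT. Next use of 8: never. Cache: [8 89 29 43]
  13. access 43: HIT. Next use of 43: step 14. Cache: [8 89 29 43]
  14. access 43: HIT. Next use of 43: step 19. Cache: [8 89 29 43]
  15. access 29: HIT. Next use of 29: step 16. Cache: [8 89 29 43]
  16. access 29: HIT. Next use of 29: step 20. Cache: [8 89 29 43]
  17. access 90: MISS. Cache: [8 89 29 43 90]
  18. access 90: HIT. Next use of 90: step 23. Cache: [8 89 29 43 90]
  19. access 43: HIT. Next use of 43: step 22. Cache: [8 89 29 43 90]
  20. access 29: HIT. Next use of 29: step 21. Cache: [8 89 29 43 90]
  21. access 29: HIT. Next use of 29: never. Cache: [8 89 29 43 90]
  22. access 43: HIT. Next use of 43: step 25. Cache: [8 89 29 43 90]
  23. access 90: HIT. Next use of 90: never. Cache: [8 89 29 43 90]
  24. access 89: HIT. Next use of 89: never. Cache: [8 89 29 43 90]
  25. access 43: HIT. Next use of 43: never. Cache: [8 89 29 43 90]
  26. access 23: MISS, evict 8 (next use: never). Cache: [89 29 43 90 23]
Total: 20 hits, 6 misses, 1 evictions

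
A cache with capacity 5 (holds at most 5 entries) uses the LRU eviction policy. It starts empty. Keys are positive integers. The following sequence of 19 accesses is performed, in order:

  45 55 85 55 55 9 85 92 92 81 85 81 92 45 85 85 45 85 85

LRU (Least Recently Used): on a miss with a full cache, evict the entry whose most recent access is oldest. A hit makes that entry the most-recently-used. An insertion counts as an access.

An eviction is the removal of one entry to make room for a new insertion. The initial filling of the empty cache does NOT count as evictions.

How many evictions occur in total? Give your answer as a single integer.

LRU simulation (capacity=5):
  1. access 45: MISS. Cache (LRU->MRU): [45]
  2. access 55: MISS. Cache (LRU->MRU): [45 55]
  3. access 85: MISS. Cache (LRU->MRU): [45 55 85]
  4. access 55: HIT. Cache (LRU->MRU): [45 85 55]
  5. access 55: HIT. Cache (LRU->MRU): [45 85 55]
  6. access 9: MISS. Cache (LRU->MRU): [45 85 55 9]
  7. access 85: HIT. Cache (LRU->MRU): [45 55 9 85]
  8. access 92: MISS. Cache (LRU->MRU): [45 55 9 85 92]
  9. access 92: HIT. Cache (LRU->MRU): [45 55 9 85 92]
  10. access 81: MISS, evict 45. Cache (LRU->MRU): [55 9 85 92 81]
  11. access 85: HIT. Cache (LRU->MRU): [55 9 92 81 85]
  12. access 81: HIT. Cache (LRU->MRU): [55 9 92 85 81]
  13. access 92: HIT. Cache (LRU->MRU): [55 9 85 81 92]
  14. access 45: MISS, evict 55. Cache (LRU->MRU): [9 85 81 92 45]
  15. access 85: HIT. Cache (LRU->MRU): [9 81 92 45 85]
  16. access 85: HIT. Cache (LRU->MRU): [9 81 92 45 85]
  17. access 45: HIT. Cache (LRU->MRU): [9 81 92 85 45]
  18. access 85: HIT. Cache (LRU->MRU): [9 81 92 45 85]
  19. access 85: HIT. Cache (LRU->MRU): [9 81 92 45 85]
Total: 12 hits, 7 misses, 2 evictions

Answer: 2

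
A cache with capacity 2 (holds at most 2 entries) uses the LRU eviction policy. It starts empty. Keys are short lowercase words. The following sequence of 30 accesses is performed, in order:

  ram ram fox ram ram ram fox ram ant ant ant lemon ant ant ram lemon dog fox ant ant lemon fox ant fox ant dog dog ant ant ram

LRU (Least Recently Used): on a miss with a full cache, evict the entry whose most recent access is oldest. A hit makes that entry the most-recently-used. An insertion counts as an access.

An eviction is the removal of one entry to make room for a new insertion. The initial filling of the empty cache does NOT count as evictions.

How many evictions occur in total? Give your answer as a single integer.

LRU simulation (capacity=2):
  1. access ram: MISS. Cache (LRU->MRU): [ram]
  2. access ram: HIT. Cache (LRU->MRU): [ram]
  3. access fox: MISS. Cache (LRU->MRU): [ram fox]
  4. access ram: HIT. Cache (LRU->MRU): [fox ram]
  5. access ram: HIT. Cache (LRU->MRU): [fox ram]
  6. access ram: HIT. Cache (LRU->MRU): [fox ram]
  7. access fox: HIT. Cache (LRU->MRU): [ram fox]
  8. access ram: HIT. Cache (LRU->MRU): [fox ram]
  9. access ant: MISS, evict fox. Cache (LRU->MRU): [ram ant]
  10. access ant: HIT. Cache (LRU->MRU): [ram ant]
  11. access ant: HIT. Cache (LRU->MRU): [ram ant]
  12. access lemon: MISS, evict ram. Cache (LRU->MRU): [ant lemon]
  13. access ant: HIT. Cache (LRU->MRU): [lemon ant]
  14. access ant: HIT. Cache (LRU->MRU): [lemon ant]
  15. access ram: MISS, evict lemon. Cache (LRU->MRU): [ant ram]
  16. access lemon: MISS, evict ant. Cache (LRU->MRU): [ram lemon]
  17. access dog: MISS, evict ram. Cache (LRU->MRU): [lemon dog]
  18. access fox: MISS, evict lemon. Cache (LRU->MRU): [dog fox]
  19. access ant: MISS, evict dog. Cache (LRU->MRU): [fox ant]
  20. access ant: HIT. Cache (LRU->MRU): [fox ant]
  21. access lemon: MISS, evict fox. Cache (LRU->MRU): [ant lemon]
  22. access fox: MISS, evict ant. Cache (LRU->MRU): [lemon fox]
  23. access ant: MISS, evict lemon. Cache (LRU->MRU): [fox ant]
  24. access fox: HIT. Cache (LRU->MRU): [ant fox]
  25. access ant: HIT. Cache (LRU->MRU): [fox ant]
  26. access dog: MISS, evict fox. Cache (LRU->MRU): [ant dog]
  27. access dog: HIT. Cache (LRU->MRU): [ant dog]
  28. access ant: HIT. Cache (LRU->MRU): [dog ant]
  29. access ant: HIT. Cache (LRU->MRU): [dog ant]
  30. access ram: MISS, evict dog. Cache (LRU->MRU): [ant ram]
Total: 16 hits, 14 misses, 12 evictions

Answer: 12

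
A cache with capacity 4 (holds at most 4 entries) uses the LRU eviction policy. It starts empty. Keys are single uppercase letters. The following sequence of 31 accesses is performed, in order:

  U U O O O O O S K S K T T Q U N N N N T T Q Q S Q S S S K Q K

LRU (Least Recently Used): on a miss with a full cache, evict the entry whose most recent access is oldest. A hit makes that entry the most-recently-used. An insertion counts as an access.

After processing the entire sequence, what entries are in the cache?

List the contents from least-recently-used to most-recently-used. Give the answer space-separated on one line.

Answer: T S Q K

Derivation:
LRU simulation (capacity=4):
  1. access U: MISS. Cache (LRU->MRU): [U]
  2. access U: HIT. Cache (LRU->MRU): [U]
  3. access O: MISS. Cache (LRU->MRU): [U O]
  4. access O: HIT. Cache (LRU->MRU): [U O]
  5. access O: HIT. Cache (LRU->MRU): [U O]
  6. access O: HIT. Cache (LRU->MRU): [U O]
  7. access O: HIT. Cache (LRU->MRU): [U O]
  8. access S: MISS. Cache (LRU->MRU): [U O S]
  9. access K: MISS. Cache (LRU->MRU): [U O S K]
  10. access S: HIT. Cache (LRU->MRU): [U O K S]
  11. access K: HIT. Cache (LRU->MRU): [U O S K]
  12. access T: MISS, evict U. Cache (LRU->MRU): [O S K T]
  13. access T: HIT. Cache (LRU->MRU): [O S K T]
  14. access Q: MISS, evict O. Cache (LRU->MRU): [S K T Q]
  15. access U: MISS, evict S. Cache (LRU->MRU): [K T Q U]
  16. access N: MISS, evict K. Cache (LRU->MRU): [T Q U N]
  17. access N: HIT. Cache (LRU->MRU): [T Q U N]
  18. access N: HIT. Cache (LRU->MRU): [T Q U N]
  19. access N: HIT. Cache (LRU->MRU): [T Q U N]
  20. access T: HIT. Cache (LRU->MRU): [Q U N T]
  21. access T: HIT. Cache (LRU->MRU): [Q U N T]
  22. access Q: HIT. Cache (LRU->MRU): [U N T Q]
  23. access Q: HIT. Cache (LRU->MRU): [U N T Q]
  24. access S: MISS, evict U. Cache (LRU->MRU): [N T Q S]
  25. access Q: HIT. Cache (LRU->MRU): [N T S Q]
  26. access S: HIT. Cache (LRU->MRU): [N T Q S]
  27. access S: HIT. Cache (LRU->MRU): [N T Q S]
  28. access S: HIT. Cache (LRU->MRU): [N T Q S]
  29. access K: MISS, evict N. Cache (LRU->MRU): [T Q S K]
  30. access Q: HIT. Cache (LRU->MRU): [T S K Q]
  31. access K: HIT. Cache (LRU->MRU): [T S Q K]
Total: 21 hits, 10 misses, 6 evictions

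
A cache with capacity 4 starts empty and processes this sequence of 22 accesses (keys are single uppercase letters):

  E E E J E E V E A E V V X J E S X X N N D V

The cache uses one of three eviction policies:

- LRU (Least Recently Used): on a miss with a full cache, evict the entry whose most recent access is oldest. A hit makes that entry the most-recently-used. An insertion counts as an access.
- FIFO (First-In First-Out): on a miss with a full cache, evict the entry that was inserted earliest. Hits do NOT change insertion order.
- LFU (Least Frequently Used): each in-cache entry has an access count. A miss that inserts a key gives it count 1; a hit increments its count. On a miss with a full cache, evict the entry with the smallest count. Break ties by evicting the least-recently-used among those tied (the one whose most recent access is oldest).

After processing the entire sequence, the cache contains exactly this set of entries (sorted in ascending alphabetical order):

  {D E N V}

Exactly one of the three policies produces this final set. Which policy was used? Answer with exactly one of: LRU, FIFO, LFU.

Answer: LFU

Derivation:
Simulating under each policy and comparing final sets:
  LRU: final set = {D N V X} -> differs
  FIFO: final set = {D N S V} -> differs
  LFU: final set = {D E N V} -> MATCHES target
Only LFU produces the target set.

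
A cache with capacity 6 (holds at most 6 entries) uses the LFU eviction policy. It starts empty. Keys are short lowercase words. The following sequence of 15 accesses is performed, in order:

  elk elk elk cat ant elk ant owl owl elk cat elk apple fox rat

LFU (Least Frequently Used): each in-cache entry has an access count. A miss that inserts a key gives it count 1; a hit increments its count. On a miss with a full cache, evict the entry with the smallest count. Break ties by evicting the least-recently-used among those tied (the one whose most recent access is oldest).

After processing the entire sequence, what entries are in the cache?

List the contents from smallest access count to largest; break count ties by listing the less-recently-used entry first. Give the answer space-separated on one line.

Answer: fox rat ant owl cat elk

Derivation:
LFU simulation (capacity=6):
  1. access elk: MISS. Cache: [elk(c=1)]
  2. access elk: HIT, count now 2. Cache: [elk(c=2)]
  3. access elk: HIT, count now 3. Cache: [elk(c=3)]
  4. access cat: MISS. Cache: [cat(c=1) elk(c=3)]
  5. access ant: MISS. Cache: [cat(c=1) ant(c=1) elk(c=3)]
  6. access elk: HIT, count now 4. Cache: [cat(c=1) ant(c=1) elk(c=4)]
  7. access ant: HIT, count now 2. Cache: [cat(c=1) ant(c=2) elk(c=4)]
  8. access owl: MISS. Cache: [cat(c=1) owl(c=1) ant(c=2) elk(c=4)]
  9. access owl: HIT, count now 2. Cache: [cat(c=1) ant(c=2) owl(c=2) elk(c=4)]
  10. access elk: HIT, count now 5. Cache: [cat(c=1) ant(c=2) owl(c=2) elk(c=5)]
  11. access cat: HIT, count now 2. Cache: [ant(c=2) owl(c=2) cat(c=2) elk(c=5)]
  12. access elk: HIT, count now 6. Cache: [ant(c=2) owl(c=2) cat(c=2) elk(c=6)]
  13. access apple: MISS. Cache: [apple(c=1) ant(c=2) owl(c=2) cat(c=2) elk(c=6)]
  14. access fox: MISS. Cache: [apple(c=1) fox(c=1) ant(c=2) owl(c=2) cat(c=2) elk(c=6)]
  15. access rat: MISS, evict apple(c=1). Cache: [fox(c=1) rat(c=1) ant(c=2) owl(c=2) cat(c=2) elk(c=6)]
Total: 8 hits, 7 misses, 1 evictions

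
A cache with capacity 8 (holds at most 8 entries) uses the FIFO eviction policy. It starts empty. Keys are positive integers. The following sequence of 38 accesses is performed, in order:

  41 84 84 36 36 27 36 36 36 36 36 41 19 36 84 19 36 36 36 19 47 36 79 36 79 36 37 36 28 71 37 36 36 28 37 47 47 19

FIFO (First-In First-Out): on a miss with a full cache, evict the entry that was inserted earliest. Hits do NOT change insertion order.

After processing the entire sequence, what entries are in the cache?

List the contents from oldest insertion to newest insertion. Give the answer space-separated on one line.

FIFO simulation (capacity=8):
  1. access 41: MISS. Cache (old->new): [41]
  2. access 84: MISS. Cache (old->new): [41 84]
  3. access 84: HIT. Cache (old->new): [41 84]
  4. access 36: MISS. Cache (old->new): [41 84 36]
  5. access 36: HIT. Cache (old->new): [41 84 36]
  6. access 27: MISS. Cache (old->new): [41 84 36 27]
  7. access 36: HIT. Cache (old->new): [41 84 36 27]
  8. access 36: HIT. Cache (old->new): [41 84 36 27]
  9. access 36: HIT. Cache (old->new): [41 84 36 27]
  10. access 36: HIT. Cache (old->new): [41 84 36 27]
  11. access 36: HIT. Cache (old->new): [41 84 36 27]
  12. access 41: HIT. Cache (old->new): [41 84 36 27]
  13. access 19: MISS. Cache (old->new): [41 84 36 27 19]
  14. access 36: HIT. Cache (old->new): [41 84 36 27 19]
  15. access 84: HIT. Cache (old->new): [41 84 36 27 19]
  16. access 19: HIT. Cache (old->new): [41 84 36 27 19]
  17. access 36: HIT. Cache (old->new): [41 84 36 27 19]
  18. access 36: HIT. Cache (old->new): [41 84 36 27 19]
  19. access 36: HIT. Cache (old->new): [41 84 36 27 19]
  20. access 19: HIT. Cache (old->new): [41 84 36 27 19]
  21. access 47: MISS. Cache (old->new): [41 84 36 27 19 47]
  22. access 36: HIT. Cache (old->new): [41 84 36 27 19 47]
  23. access 79: MISS. Cache (old->new): [41 84 36 27 19 47 79]
  24. access 36: HIT. Cache (old->new): [41 84 36 27 19 47 79]
  25. access 79: HIT. Cache (old->new): [41 84 36 27 19 47 79]
  26. access 36: HIT. Cache (old->new): [41 84 36 27 19 47 79]
  27. access 37: MISS. Cache (old->new): [41 84 36 27 19 47 79 37]
  28. access 36: HIT. Cache (old->new): [41 84 36 27 19 47 79 37]
  29. access 28: MISS, evict 41. Cache (old->new): [84 36 27 19 47 79 37 28]
  30. access 71: MISS, evict 84. Cache (old->new): [36 27 19 47 79 37 28 71]
  31. access 37: HIT. Cache (old->new): [36 27 19 47 79 37 28 71]
  32. access 36: HIT. Cache (old->new): [36 27 19 47 79 37 28 71]
  33. access 36: HIT. Cache (old->new): [36 27 19 47 79 37 28 71]
  34. access 28: HIT. Cache (old->new): [36 27 19 47 79 37 28 71]
  35. access 37: HIT. Cache (old->new): [36 27 19 47 79 37 28 71]
  36. access 47: HIT. Cache (old->new): [36 27 19 47 79 37 28 71]
  37. access 47: HIT. Cache (old->new): [36 27 19 47 79 37 28 71]
  38. access 19: HIT. Cache (old->new): [36 27 19 47 79 37 28 71]
Total: 28 hits, 10 misses, 2 evictions

Answer: 36 27 19 47 79 37 28 71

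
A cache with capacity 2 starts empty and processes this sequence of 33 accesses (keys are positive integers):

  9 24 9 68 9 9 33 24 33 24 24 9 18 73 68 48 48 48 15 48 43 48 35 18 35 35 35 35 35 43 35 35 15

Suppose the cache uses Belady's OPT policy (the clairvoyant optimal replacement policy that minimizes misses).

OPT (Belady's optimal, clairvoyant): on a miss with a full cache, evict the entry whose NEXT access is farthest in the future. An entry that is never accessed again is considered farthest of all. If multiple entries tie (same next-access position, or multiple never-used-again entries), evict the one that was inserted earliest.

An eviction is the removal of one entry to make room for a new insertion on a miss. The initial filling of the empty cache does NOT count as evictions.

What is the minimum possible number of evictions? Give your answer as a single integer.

Answer: 14

Derivation:
OPT (Belady) simulation (capacity=2):
  1. access 9: MISS. Cache: [9]
  2. access 24: MISS. Cache: [9 24]
  3. access 9: HIT. Next use of 9: step 5. Cache: [9 24]
  4. access 68: MISS, evict 24 (next use: step 8). Cache: [9 68]
  5. access 9: HIT. Next use of 9: step 6. Cache: [9 68]
  6. access 9: HIT. Next use of 9: step 12. Cache: [9 68]
  7. access 33: MISS, evict 68 (next use: step 15). Cache: [9 33]
  8. access 24: MISS, evict 9 (next use: step 12). Cache: [33 24]
  9. access 33: HIT. Next use of 33: never. Cache: [33 24]
  10. access 24: HIT. Next use of 24: step 11. Cache: [33 24]
  11. access 24: HIT. Next use of 24: never. Cache: [33 24]
  12. access 9: MISS, evict 33 (next use: never). Cache: [24 9]
  13. access 18: MISS, evict 24 (next use: never). Cache: [9 18]
  14. access 73: MISS, evict 9 (next use: never). Cache: [18 73]
  15. access 68: MISS, evict 73 (next use: never). Cache: [18 68]
  16. access 48: MISS, evict 68 (next use: never). Cache: [18 48]
  17. access 48: HIT. Next use of 48: step 18. Cache: [18 48]
  18. access 48: HIT. Next use of 48: step 20. Cache: [18 48]
  19. access 15: MISS, evict 18 (next use: step 24). Cache: [48 15]
  20. access 48: HIT. Next use of 48: step 22. Cache: [48 15]
  21. access 43: MISS, evict 15 (next use: step 33). Cache: [48 43]
  22. access 48: HIT. Next use of 48: never. Cache: [48 43]
  23. access 35: MISS, evict 48 (next use: never). Cache: [43 35]
  24. access 18: MISS, evict 43 (next use: step 30). Cache: [35 18]
  25. access 35: HIT. Next use of 35: step 26. Cache: [35 18]
  26. access 35: HIT. Next use of 35: step 27. Cache: [35 18]
  27. access 35: HIT. Next use of 35: step 28. Cache: [35 18]
  28. access 35: HIT. Next use of 35: step 29. Cache: [35 18]
  29. access 35: HIT. Next use of 35: step 31. Cache: [35 18]
  30. access 43: MISS, evict 18 (next use: never). Cache: [35 43]
  31. access 35: HIT. Next use of 35: step 32. Cache: [35 43]
  32. access 35: HIT. Next use of 35: never. Cache: [35 43]
  33. access 15: MISS, evict 35 (next use: never). Cache: [43 15]
Total: 17 hits, 16 misses, 14 evictions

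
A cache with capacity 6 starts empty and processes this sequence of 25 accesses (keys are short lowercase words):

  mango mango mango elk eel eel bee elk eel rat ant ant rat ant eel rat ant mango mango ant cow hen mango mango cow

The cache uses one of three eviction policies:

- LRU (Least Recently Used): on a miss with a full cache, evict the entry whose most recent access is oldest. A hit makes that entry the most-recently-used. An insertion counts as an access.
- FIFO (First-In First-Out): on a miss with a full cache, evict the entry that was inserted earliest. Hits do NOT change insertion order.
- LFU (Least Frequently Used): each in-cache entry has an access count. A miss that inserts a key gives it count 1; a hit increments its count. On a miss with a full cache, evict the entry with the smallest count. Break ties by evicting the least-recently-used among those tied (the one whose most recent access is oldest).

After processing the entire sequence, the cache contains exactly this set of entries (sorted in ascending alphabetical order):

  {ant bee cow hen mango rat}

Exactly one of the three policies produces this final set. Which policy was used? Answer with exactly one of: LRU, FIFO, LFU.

Simulating under each policy and comparing final sets:
  LRU: final set = {ant cow eel hen mango rat} -> differs
  FIFO: final set = {ant bee cow hen mango rat} -> MATCHES target
  LFU: final set = {ant cow eel elk mango rat} -> differs
Only FIFO produces the target set.

Answer: FIFO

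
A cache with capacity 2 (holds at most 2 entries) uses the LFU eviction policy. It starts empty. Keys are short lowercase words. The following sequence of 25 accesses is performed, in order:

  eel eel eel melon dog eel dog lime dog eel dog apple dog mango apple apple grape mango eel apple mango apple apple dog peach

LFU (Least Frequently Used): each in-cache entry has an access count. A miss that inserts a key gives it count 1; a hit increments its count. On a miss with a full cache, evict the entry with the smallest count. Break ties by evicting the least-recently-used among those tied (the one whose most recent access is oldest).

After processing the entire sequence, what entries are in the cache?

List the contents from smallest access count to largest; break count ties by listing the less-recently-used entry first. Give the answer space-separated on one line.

LFU simulation (capacity=2):
  1. access eel: MISS. Cache: [eel(c=1)]
  2. access eel: HIT, count now 2. Cache: [eel(c=2)]
  3. access eel: HIT, count now 3. Cache: [eel(c=3)]
  4. access melon: MISS. Cache: [melon(c=1) eel(c=3)]
  5. access dog: MISS, evict melon(c=1). Cache: [dog(c=1) eel(c=3)]
  6. access eel: HIT, count now 4. Cache: [dog(c=1) eel(c=4)]
  7. access dog: HIT, count now 2. Cache: [dog(c=2) eel(c=4)]
  8. access lime: MISS, evict dog(c=2). Cache: [lime(c=1) eel(c=4)]
  9. access dog: MISS, evict lime(c=1). Cache: [dog(c=1) eel(c=4)]
  10. access eel: HIT, count now 5. Cache: [dog(c=1) eel(c=5)]
  11. access dog: HIT, count now 2. Cache: [dog(c=2) eel(c=5)]
  12. access apple: MISS, evict dog(c=2). Cache: [apple(c=1) eel(c=5)]
  13. access dog: MISS, evict apple(c=1). Cache: [dog(c=1) eel(c=5)]
  14. access mango: MISS, evict dog(c=1). Cache: [mango(c=1) eel(c=5)]
  15. access apple: MISS, evict mango(c=1). Cache: [apple(c=1) eel(c=5)]
  16. access apple: HIT, count now 2. Cache: [apple(c=2) eel(c=5)]
  17. access grape: MISS, evict apple(c=2). Cache: [grape(c=1) eel(c=5)]
  18. access mango: MISS, evict grape(c=1). Cache: [mango(c=1) eel(c=5)]
  19. access eel: HIT, count now 6. Cache: [mango(c=1) eel(c=6)]
  20. access apple: MISS, evict mango(c=1). Cache: [apple(c=1) eel(c=6)]
  21. access mango: MISS, evict apple(c=1). Cache: [mango(c=1) eel(c=6)]
  22. access apple: MISS, evict mango(c=1). Cache: [apple(c=1) eel(c=6)]
  23. access apple: HIT, count now 2. Cache: [apple(c=2) eel(c=6)]
  24. access dog: MISS, evict apple(c=2). Cache: [dog(c=1) eel(c=6)]
  25. access peach: MISS, evict dog(c=1). Cache: [peach(c=1) eel(c=6)]
Total: 9 hits, 16 misses, 14 evictions

Answer: peach eel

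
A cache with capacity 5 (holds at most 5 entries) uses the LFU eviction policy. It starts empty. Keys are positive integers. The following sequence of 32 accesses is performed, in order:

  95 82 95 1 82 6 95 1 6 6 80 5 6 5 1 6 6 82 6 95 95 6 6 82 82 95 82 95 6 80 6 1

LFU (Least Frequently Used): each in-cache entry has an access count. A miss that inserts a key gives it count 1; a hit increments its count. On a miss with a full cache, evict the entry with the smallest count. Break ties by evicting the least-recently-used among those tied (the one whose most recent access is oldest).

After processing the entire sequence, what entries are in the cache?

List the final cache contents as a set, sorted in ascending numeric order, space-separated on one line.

Answer: 1 6 80 82 95

Derivation:
LFU simulation (capacity=5):
  1. access 95: MISS. Cache: [95(c=1)]
  2. access 82: MISS. Cache: [95(c=1) 82(c=1)]
  3. access 95: HIT, count now 2. Cache: [82(c=1) 95(c=2)]
  4. access 1: MISS. Cache: [82(c=1) 1(c=1) 95(c=2)]
  5. access 82: HIT, count now 2. Cache: [1(c=1) 95(c=2) 82(c=2)]
  6. access 6: MISS. Cache: [1(c=1) 6(c=1) 95(c=2) 82(c=2)]
  7. access 95: HIT, count now 3. Cache: [1(c=1) 6(c=1) 82(c=2) 95(c=3)]
  8. access 1: HIT, count now 2. Cache: [6(c=1) 82(c=2) 1(c=2) 95(c=3)]
  9. access 6: HIT, count now 2. Cache: [82(c=2) 1(c=2) 6(c=2) 95(c=3)]
  10. access 6: HIT, count now 3. Cache: [82(c=2) 1(c=2) 95(c=3) 6(c=3)]
  11. access 80: MISS. Cache: [80(c=1) 82(c=2) 1(c=2) 95(c=3) 6(c=3)]
  12. access 5: MISS, evict 80(c=1). Cache: [5(c=1) 82(c=2) 1(c=2) 95(c=3) 6(c=3)]
  13. access 6: HIT, count now 4. Cache: [5(c=1) 82(c=2) 1(c=2) 95(c=3) 6(c=4)]
  14. access 5: HIT, count now 2. Cache: [82(c=2) 1(c=2) 5(c=2) 95(c=3) 6(c=4)]
  15. access 1: HIT, count now 3. Cache: [82(c=2) 5(c=2) 95(c=3) 1(c=3) 6(c=4)]
  16. access 6: HIT, count now 5. Cache: [82(c=2) 5(c=2) 95(c=3) 1(c=3) 6(c=5)]
  17. access 6: HIT, count now 6. Cache: [82(c=2) 5(c=2) 95(c=3) 1(c=3) 6(c=6)]
  18. access 82: HIT, count now 3. Cache: [5(c=2) 95(c=3) 1(c=3) 82(c=3) 6(c=6)]
  19. access 6: HIT, count now 7. Cache: [5(c=2) 95(c=3) 1(c=3) 82(c=3) 6(c=7)]
  20. access 95: HIT, count now 4. Cache: [5(c=2) 1(c=3) 82(c=3) 95(c=4) 6(c=7)]
  21. access 95: HIT, count now 5. Cache: [5(c=2) 1(c=3) 82(c=3) 95(c=5) 6(c=7)]
  22. access 6: HIT, count now 8. Cache: [5(c=2) 1(c=3) 82(c=3) 95(c=5) 6(c=8)]
  23. access 6: HIT, count now 9. Cache: [5(c=2) 1(c=3) 82(c=3) 95(c=5) 6(c=9)]
  24. access 82: HIT, count now 4. Cache: [5(c=2) 1(c=3) 82(c=4) 95(c=5) 6(c=9)]
  25. access 82: HIT, count now 5. Cache: [5(c=2) 1(c=3) 95(c=5) 82(c=5) 6(c=9)]
  26. access 95: HIT, count now 6. Cache: [5(c=2) 1(c=3) 82(c=5) 95(c=6) 6(c=9)]
  27. access 82: HIT, count now 6. Cache: [5(c=2) 1(c=3) 95(c=6) 82(c=6) 6(c=9)]
  28. access 95: HIT, count now 7. Cache: [5(c=2) 1(c=3) 82(c=6) 95(c=7) 6(c=9)]
  29. access 6: HIT, count now 10. Cache: [5(c=2) 1(c=3) 82(c=6) 95(c=7) 6(c=10)]
  30. access 80: MISS, evict 5(c=2). Cache: [80(c=1) 1(c=3) 82(c=6) 95(c=7) 6(c=10)]
  31. access 6: HIT, count now 11. Cache: [80(c=1) 1(c=3) 82(c=6) 95(c=7) 6(c=11)]
  32. access 1: HIT, count now 4. Cache: [80(c=1) 1(c=4) 82(c=6) 95(c=7) 6(c=11)]
Total: 25 hits, 7 misses, 2 evictions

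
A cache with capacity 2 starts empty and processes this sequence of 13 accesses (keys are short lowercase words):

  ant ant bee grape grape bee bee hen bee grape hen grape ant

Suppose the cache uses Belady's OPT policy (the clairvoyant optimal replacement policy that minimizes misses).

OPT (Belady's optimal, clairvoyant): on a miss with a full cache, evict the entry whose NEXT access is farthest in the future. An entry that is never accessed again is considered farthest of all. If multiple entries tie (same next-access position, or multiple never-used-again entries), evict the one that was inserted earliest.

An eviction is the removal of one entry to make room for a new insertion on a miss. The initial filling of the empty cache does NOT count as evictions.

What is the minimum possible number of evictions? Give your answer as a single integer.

Answer: 4

Derivation:
OPT (Belady) simulation (capacity=2):
  1. access ant: MISS. Cache: [ant]
  2. access ant: HIT. Next use of ant: step 13. Cache: [ant]
  3. access bee: MISS. Cache: [ant bee]
  4. access grape: MISS, evict ant (next use: step 13). Cache: [bee grape]
  5. access grape: HIT. Next use of grape: step 10. Cache: [bee grape]
  6. access bee: HIT. Next use of bee: step 7. Cache: [bee grape]
  7. access bee: HIT. Next use of bee: step 9. Cache: [bee grape]
  8. access hen: MISS, evict grape (next use: step 10). Cache: [bee hen]
  9. access bee: HIT. Next use of bee: never. Cache: [bee hen]
  10. access grape: MISS, evict bee (next use: never). Cache: [hen grape]
  11. access hen: HIT. Next use of hen: never. Cache: [hen grape]
  12. access grape: HIT. Next use of grape: never. Cache: [hen grape]
  13. access ant: MISS, evict hen (next use: never). Cache: [grape ant]
Total: 7 hits, 6 misses, 4 evictions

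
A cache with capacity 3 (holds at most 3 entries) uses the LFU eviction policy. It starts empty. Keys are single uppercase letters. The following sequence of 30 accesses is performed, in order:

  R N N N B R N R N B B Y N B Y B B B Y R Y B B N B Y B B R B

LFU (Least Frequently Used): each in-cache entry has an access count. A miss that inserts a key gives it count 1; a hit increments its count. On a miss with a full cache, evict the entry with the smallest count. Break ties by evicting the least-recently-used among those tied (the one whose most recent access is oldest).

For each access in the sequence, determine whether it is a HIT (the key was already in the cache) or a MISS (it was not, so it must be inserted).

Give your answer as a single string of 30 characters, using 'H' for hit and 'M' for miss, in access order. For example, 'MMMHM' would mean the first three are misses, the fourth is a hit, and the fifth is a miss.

Answer: MMHHMHHHHHHMHHHHHHHMMHHHHHHHMH

Derivation:
LFU simulation (capacity=3):
  1. access R: MISS. Cache: [R(c=1)]
  2. access N: MISS. Cache: [R(c=1) N(c=1)]
  3. access N: HIT, count now 2. Cache: [R(c=1) N(c=2)]
  4. access N: HIT, count now 3. Cache: [R(c=1) N(c=3)]
  5. access B: MISS. Cache: [R(c=1) B(c=1) N(c=3)]
  6. access R: HIT, count now 2. Cache: [B(c=1) R(c=2) N(c=3)]
  7. access N: HIT, count now 4. Cache: [B(c=1) R(c=2) N(c=4)]
  8. access R: HIT, count now 3. Cache: [B(c=1) R(c=3) N(c=4)]
  9. access N: HIT, count now 5. Cache: [B(c=1) R(c=3) N(c=5)]
  10. access B: HIT, count now 2. Cache: [B(c=2) R(c=3) N(c=5)]
  11. access B: HIT, count now 3. Cache: [R(c=3) B(c=3) N(c=5)]
  12. access Y: MISS, evict R(c=3). Cache: [Y(c=1) B(c=3) N(c=5)]
  13. access N: HIT, count now 6. Cache: [Y(c=1) B(c=3) N(c=6)]
  14. access B: HIT, count now 4. Cache: [Y(c=1) B(c=4) N(c=6)]
  15. access Y: HIT, count now 2. Cache: [Y(c=2) B(c=4) N(c=6)]
  16. access B: HIT, count now 5. Cache: [Y(c=2) B(c=5) N(c=6)]
  17. access B: HIT, count now 6. Cache: [Y(c=2) N(c=6) B(c=6)]
  18. access B: HIT, count now 7. Cache: [Y(c=2) N(c=6) B(c=7)]
  19. access Y: HIT, count now 3. Cache: [Y(c=3) N(c=6) B(c=7)]
  20. access R: MISS, evict Y(c=3). Cache: [R(c=1) N(c=6) B(c=7)]
  21. access Y: MISS, evict R(c=1). Cache: [Y(c=1) N(c=6) B(c=7)]
  22. access B: HIT, count now 8. Cache: [Y(c=1) N(c=6) B(c=8)]
  23. access B: HIT, count now 9. Cache: [Y(c=1) N(c=6) B(c=9)]
  24. access N: HIT, count now 7. Cache: [Y(c=1) N(c=7) B(c=9)]
  25. access B: HIT, count now 10. Cache: [Y(c=1) N(c=7) B(c=10)]
  26. access Y: HIT, count now 2. Cache: [Y(c=2) N(c=7) B(c=10)]
  27. access B: HIT, count now 11. Cache: [Y(c=2) N(c=7) B(c=11)]
  28. access B: HIT, count now 12. Cache: [Y(c=2) N(c=7) B(c=12)]
  29. access R: MISS, evict Y(c=2). Cache: [R(c=1) N(c=7) B(c=12)]
  30. access B: HIT, count now 13. Cache: [R(c=1) N(c=7) B(c=13)]
Total: 23 hits, 7 misses, 4 evictions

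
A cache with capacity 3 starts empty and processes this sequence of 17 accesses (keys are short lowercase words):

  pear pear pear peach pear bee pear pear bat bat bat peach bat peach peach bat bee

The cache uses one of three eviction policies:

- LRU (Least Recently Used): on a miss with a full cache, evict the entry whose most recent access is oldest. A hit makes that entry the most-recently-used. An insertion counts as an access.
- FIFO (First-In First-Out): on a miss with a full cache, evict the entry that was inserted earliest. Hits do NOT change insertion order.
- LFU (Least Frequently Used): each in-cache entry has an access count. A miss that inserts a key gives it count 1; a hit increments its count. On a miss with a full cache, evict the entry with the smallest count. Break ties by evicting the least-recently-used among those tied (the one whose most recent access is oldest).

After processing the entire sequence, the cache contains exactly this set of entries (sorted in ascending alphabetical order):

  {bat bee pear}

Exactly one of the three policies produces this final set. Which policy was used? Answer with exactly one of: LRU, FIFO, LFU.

Simulating under each policy and comparing final sets:
  LRU: final set = {bat bee peach} -> differs
  FIFO: final set = {bat bee peach} -> differs
  LFU: final set = {bat bee pear} -> MATCHES target
Only LFU produces the target set.

Answer: LFU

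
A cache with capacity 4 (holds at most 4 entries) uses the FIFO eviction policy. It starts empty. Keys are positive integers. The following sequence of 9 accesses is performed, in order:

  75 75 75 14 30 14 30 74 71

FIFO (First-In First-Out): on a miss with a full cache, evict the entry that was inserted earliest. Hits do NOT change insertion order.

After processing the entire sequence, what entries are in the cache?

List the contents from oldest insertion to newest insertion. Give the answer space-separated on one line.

Answer: 14 30 74 71

Derivation:
FIFO simulation (capacity=4):
  1. access 75: MISS. Cache (old->new): [75]
  2. access 75: HIT. Cache (old->new): [75]
  3. access 75: HIT. Cache (old->new): [75]
  4. access 14: MISS. Cache (old->new): [75 14]
  5. access 30: MISS. Cache (old->new): [75 14 30]
  6. access 14: HIT. Cache (old->new): [75 14 30]
  7. access 30: HIT. Cache (old->new): [75 14 30]
  8. access 74: MISS. Cache (old->new): [75 14 30 74]
  9. access 71: MISS, evict 75. Cache (old->new): [14 30 74 71]
Total: 4 hits, 5 misses, 1 evictions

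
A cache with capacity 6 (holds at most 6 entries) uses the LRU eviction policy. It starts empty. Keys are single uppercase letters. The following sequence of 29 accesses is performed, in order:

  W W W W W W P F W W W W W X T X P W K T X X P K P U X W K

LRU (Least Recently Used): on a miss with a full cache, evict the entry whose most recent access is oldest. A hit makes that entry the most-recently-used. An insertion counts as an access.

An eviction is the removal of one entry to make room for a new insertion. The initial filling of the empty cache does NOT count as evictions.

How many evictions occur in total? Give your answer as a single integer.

LRU simulation (capacity=6):
  1. access W: MISS. Cache (LRU->MRU): [W]
  2. access W: HIT. Cache (LRU->MRU): [W]
  3. access W: HIT. Cache (LRU->MRU): [W]
  4. access W: HIT. Cache (LRU->MRU): [W]
  5. access W: HIT. Cache (LRU->MRU): [W]
  6. access W: HIT. Cache (LRU->MRU): [W]
  7. access P: MISS. Cache (LRU->MRU): [W P]
  8. access F: MISS. Cache (LRU->MRU): [W P F]
  9. access W: HIT. Cache (LRU->MRU): [P F W]
  10. access W: HIT. Cache (LRU->MRU): [P F W]
  11. access W: HIT. Cache (LRU->MRU): [P F W]
  12. access W: HIT. Cache (LRU->MRU): [P F W]
  13. access W: HIT. Cache (LRU->MRU): [P F W]
  14. access X: MISS. Cache (LRU->MRU): [P F W X]
  15. access T: MISS. Cache (LRU->MRU): [P F W X T]
  16. access X: HIT. Cache (LRU->MRU): [P F W T X]
  17. access P: HIT. Cache (LRU->MRU): [F W T X P]
  18. access W: HIT. Cache (LRU->MRU): [F T X P W]
  19. access K: MISS. Cache (LRU->MRU): [F T X P W K]
  20. access T: HIT. Cache (LRU->MRU): [F X P W K T]
  21. access X: HIT. Cache (LRU->MRU): [F P W K T X]
  22. access X: HIT. Cache (LRU->MRU): [F P W K T X]
  23. access P: HIT. Cache (LRU->MRU): [F W K T X P]
  24. access K: HIT. Cache (LRU->MRU): [F W T X P K]
  25. access P: HIT. Cache (LRU->MRU): [F W T X K P]
  26. access U: MISS, evict F. Cache (LRU->MRU): [W T X K P U]
  27. access X: HIT. Cache (LRU->MRU): [W T K P U X]
  28. access W: HIT. Cache (LRU->MRU): [T K P U X W]
  29. access K: HIT. Cache (LRU->MRU): [T P U X W K]
Total: 22 hits, 7 misses, 1 evictions

Answer: 1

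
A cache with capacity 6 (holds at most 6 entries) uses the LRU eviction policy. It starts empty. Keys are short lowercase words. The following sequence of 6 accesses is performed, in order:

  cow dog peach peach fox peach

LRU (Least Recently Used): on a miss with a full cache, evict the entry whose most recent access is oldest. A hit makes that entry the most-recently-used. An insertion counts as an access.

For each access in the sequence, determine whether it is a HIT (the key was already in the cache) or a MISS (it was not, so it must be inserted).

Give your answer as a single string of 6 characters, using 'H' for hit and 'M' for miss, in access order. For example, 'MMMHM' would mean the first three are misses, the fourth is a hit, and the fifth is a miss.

LRU simulation (capacity=6):
  1. access cow: MISS. Cache (LRU->MRU): [cow]
  2. access dog: MISS. Cache (LRU->MRU): [cow dog]
  3. access peach: MISS. Cache (LRU->MRU): [cow dog peach]
  4. access peach: HIT. Cache (LRU->MRU): [cow dog peach]
  5. access fox: MISS. Cache (LRU->MRU): [cow dog peach fox]
  6. access peach: HIT. Cache (LRU->MRU): [cow dog fox peach]
Total: 2 hits, 4 misses, 0 evictions

Answer: MMMHMH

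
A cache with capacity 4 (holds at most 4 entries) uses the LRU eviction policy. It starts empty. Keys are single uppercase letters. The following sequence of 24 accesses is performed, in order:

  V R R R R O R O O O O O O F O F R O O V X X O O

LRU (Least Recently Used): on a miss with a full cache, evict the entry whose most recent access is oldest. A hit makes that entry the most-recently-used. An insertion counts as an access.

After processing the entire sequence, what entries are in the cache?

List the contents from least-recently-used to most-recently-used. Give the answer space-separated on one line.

LRU simulation (capacity=4):
  1. access V: MISS. Cache (LRU->MRU): [V]
  2. access R: MISS. Cache (LRU->MRU): [V R]
  3. access R: HIT. Cache (LRU->MRU): [V R]
  4. access R: HIT. Cache (LRU->MRU): [V R]
  5. access R: HIT. Cache (LRU->MRU): [V R]
  6. access O: MISS. Cache (LRU->MRU): [V R O]
  7. access R: HIT. Cache (LRU->MRU): [V O R]
  8. access O: HIT. Cache (LRU->MRU): [V R O]
  9. access O: HIT. Cache (LRU->MRU): [V R O]
  10. access O: HIT. Cache (LRU->MRU): [V R O]
  11. access O: HIT. Cache (LRU->MRU): [V R O]
  12. access O: HIT. Cache (LRU->MRU): [V R O]
  13. access O: HIT. Cache (LRU->MRU): [V R O]
  14. access F: MISS. Cache (LRU->MRU): [V R O F]
  15. access O: HIT. Cache (LRU->MRU): [V R F O]
  16. access F: HIT. Cache (LRU->MRU): [V R O F]
  17. access R: HIT. Cache (LRU->MRU): [V O F R]
  18. access O: HIT. Cache (LRU->MRU): [V F R O]
  19. access O: HIT. Cache (LRU->MRU): [V F R O]
  20. access V: HIT. Cache (LRU->MRU): [F R O V]
  21. access X: MISS, evict F. Cache (LRU->MRU): [R O V X]
  22. access X: HIT. Cache (LRU->MRU): [R O V X]
  23. access O: HIT. Cache (LRU->MRU): [R V X O]
  24. access O: HIT. Cache (LRU->MRU): [R V X O]
Total: 19 hits, 5 misses, 1 evictions

Answer: R V X O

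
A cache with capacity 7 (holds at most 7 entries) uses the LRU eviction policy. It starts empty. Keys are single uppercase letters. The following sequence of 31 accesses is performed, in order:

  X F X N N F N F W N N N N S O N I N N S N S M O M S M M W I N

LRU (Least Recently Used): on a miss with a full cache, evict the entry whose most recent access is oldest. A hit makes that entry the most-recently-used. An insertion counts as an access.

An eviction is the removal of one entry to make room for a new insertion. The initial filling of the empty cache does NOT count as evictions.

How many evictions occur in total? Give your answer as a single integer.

Answer: 1

Derivation:
LRU simulation (capacity=7):
  1. access X: MISS. Cache (LRU->MRU): [X]
  2. access F: MISS. Cache (LRU->MRU): [X F]
  3. access X: HIT. Cache (LRU->MRU): [F X]
  4. access N: MISS. Cache (LRU->MRU): [F X N]
  5. access N: HIT. Cache (LRU->MRU): [F X N]
  6. access F: HIT. Cache (LRU->MRU): [X N F]
  7. access N: HIT. Cache (LRU->MRU): [X F N]
  8. access F: HIT. Cache (LRU->MRU): [X N F]
  9. access W: MISS. Cache (LRU->MRU): [X N F W]
  10. access N: HIT. Cache (LRU->MRU): [X F W N]
  11. access N: HIT. Cache (LRU->MRU): [X F W N]
  12. access N: HIT. Cache (LRU->MRU): [X F W N]
  13. access N: HIT. Cache (LRU->MRU): [X F W N]
  14. access S: MISS. Cache (LRU->MRU): [X F W N S]
  15. access O: MISS. Cache (LRU->MRU): [X F W N S O]
  16. access N: HIT. Cache (LRU->MRU): [X F W S O N]
  17. access I: MISS. Cache (LRU->MRU): [X F W S O N I]
  18. access N: HIT. Cache (LRU->MRU): [X F W S O I N]
  19. access N: HIT. Cache (LRU->MRU): [X F W S O I N]
  20. access S: HIT. Cache (LRU->MRU): [X F W O I N S]
  21. access N: HIT. Cache (LRU->MRU): [X F W O I S N]
  22. access S: HIT. Cache (LRU->MRU): [X F W O I N S]
  23. access M: MISS, evict X. Cache (LRU->MRU): [F W O I N S M]
  24. access O: HIT. Cache (LRU->MRU): [F W I N S M O]
  25. access M: HIT. Cache (LRU->MRU): [F W I N S O M]
  26. access S: HIT. Cache (LRU->MRU): [F W I N O M S]
  27. access M: HIT. Cache (LRU->MRU): [F W I N O S M]
  28. access M: HIT. Cache (LRU->MRU): [F W I N O S M]
  29. access W: HIT. Cache (LRU->MRU): [F I N O S M W]
  30. access I: HIT. Cache (LRU->MRU): [F N O S M W I]
  31. access N: HIT. Cache (LRU->MRU): [F O S M W I N]
Total: 23 hits, 8 misses, 1 evictions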